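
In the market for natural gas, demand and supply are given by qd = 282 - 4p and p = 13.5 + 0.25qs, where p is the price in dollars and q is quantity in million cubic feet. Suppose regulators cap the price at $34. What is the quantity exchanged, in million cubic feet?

82

Rearranging supply gives qs = 4p - 54. Setting quantity demanded equal to quantity supplied, 282 - 4p = 4p - 54, gives p* = 42 and q* = 114.
The ceiling of 34 is below the equilibrium price 42, so it binds.
At p = 34: qd = 282 - 4·34 = 146 and qs = 4·34 - 54 = 82.
The quantity actually transacted is the short side, supply: 82.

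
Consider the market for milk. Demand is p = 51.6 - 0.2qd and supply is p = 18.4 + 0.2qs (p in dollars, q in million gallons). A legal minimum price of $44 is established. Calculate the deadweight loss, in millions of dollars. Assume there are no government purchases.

405

Rearranging demand gives qd = 258 - 5p; rearranging supply gives qs = 5p - 92. Setting quantity demanded equal to quantity supplied, 258 - 5p = 5p - 92, gives p* = 35 and q* = 83.
Since 44 > 35, the floor is binding.
At p = 44: qd = 258 - 5·44 = 38 and qs = 5·44 - 92 = 128.
Quantity traded falls to 38. At q = 38 the demand price is (258 - 38)/5 = 44 and the supply price is (92 + 38)/5 = 26.
Deadweight loss = ½ · (44 - 26) · (83 - 38) = ½ · 18 · 45 = 405.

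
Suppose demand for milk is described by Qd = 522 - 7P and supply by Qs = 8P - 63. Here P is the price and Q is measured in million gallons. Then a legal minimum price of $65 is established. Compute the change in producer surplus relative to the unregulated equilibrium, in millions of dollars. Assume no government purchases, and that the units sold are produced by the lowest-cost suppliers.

-328.25

In a free market, 522 - 7P = 8P - 63 gives the equilibrium P* = 39, Q* = 249.
Since 65 > 39, the floor is binding.
At P = 65: Qd = 522 - 7·65 = 67 and Qs = 8·65 - 63 = 457.
Producer surplus without the control is ½ · (39 - 7.875) · 249 = 3875.0625.
With the floor, 67 units are sold at 65. The supply price at Q = 67 is 16.25, so PS = ½ · [(65 - 7.875) + (65 - 16.25)] · 67 = 3546.8125.
Change in producer surplus = 3546.8125 - 3875.0625 = -328.25.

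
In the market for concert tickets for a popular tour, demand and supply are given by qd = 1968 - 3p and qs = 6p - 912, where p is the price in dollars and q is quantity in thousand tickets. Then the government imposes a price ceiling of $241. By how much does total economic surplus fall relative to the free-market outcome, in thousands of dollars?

In a free market, 1968 - 3p = 6p - 912 gives the equilibrium p* = 320, q* = 1008.
Since 241 < 320, the ceiling is binding.
At p = 241: qd = 1968 - 3·241 = 1245 and qs = 6·241 - 912 = 534.
Quantity traded falls to 534. At q = 534 the demand price is (1968 - 534)/3 = 478 and the supply price is (912 + 534)/6 = 241.
Deadweight loss = ½ · (478 - 241) · (1008 - 534) = ½ · 237 · 474 = 56169.

56169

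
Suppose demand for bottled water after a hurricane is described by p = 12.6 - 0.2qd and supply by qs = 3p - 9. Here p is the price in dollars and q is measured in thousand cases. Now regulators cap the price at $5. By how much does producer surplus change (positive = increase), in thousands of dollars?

-48

Rearranging demand gives qd = 63 - 5p. Equilibrium: 63 - 5p = 3p - 9, so 72 = 8p and p* = 9, q* = 18.
Because the ceiling (5) lies below the market-clearing price, it is binding.
At p = 5: qd = 63 - 5·5 = 38 and qs = 3·5 - 9 = 6.
Producer surplus without the control is ½ · (9 - 3) · 18 = 54.
With the ceiling, producers sell 6 units at 5, so PS = ½ · (5 - 3) · 6 = 6.
Change in producer surplus = 6 - 54 = -48.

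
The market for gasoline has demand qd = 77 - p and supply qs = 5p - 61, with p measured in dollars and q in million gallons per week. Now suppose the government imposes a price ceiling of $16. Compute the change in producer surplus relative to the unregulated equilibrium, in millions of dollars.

Setting quantity demanded equal to quantity supplied, 77 - p = 5p - 61, gives p* = 23 and q* = 54.
Because the ceiling (16) lies below the market-clearing price, it is binding.
At p = 16: qd = 77 - 16 = 61 and qs = 5·16 - 61 = 19.
Producer surplus without the control is ½ · (23 - 12.2) · 54 = 291.6.
With the ceiling, producers sell 19 units at 16, so PS = ½ · (16 - 12.2) · 19 = 36.1.
Change in producer surplus = 36.1 - 291.6 = -255.5.

-255.5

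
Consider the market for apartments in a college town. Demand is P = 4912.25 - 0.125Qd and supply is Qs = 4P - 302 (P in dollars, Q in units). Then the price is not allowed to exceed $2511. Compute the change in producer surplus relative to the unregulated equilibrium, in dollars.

Rearranging demand gives Qd = 39298 - 8P. In a free market, 39298 - 8P = 4P - 302 gives the equilibrium P* = 3300, Q* = 12898.
Since 2511 < 3300, the ceiling is binding.
At P = 2511: Qd = 39298 - 8·2511 = 19210 and Qs = 4·2511 - 302 = 9742.
Producer surplus without the control is ½ · (3300 - 75.5) · 12898 = 20794800.5.
With the ceiling, producers sell 9742 units at 2511, so PS = ½ · (2511 - 75.5) · 9742 = 11863320.5.
Change in producer surplus = 11863320.5 - 20794800.5 = -8931480.

-8931480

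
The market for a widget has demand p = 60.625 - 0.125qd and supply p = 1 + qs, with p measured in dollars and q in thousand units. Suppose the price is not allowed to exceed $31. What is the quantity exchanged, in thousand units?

30

Rearranging demand gives qd = 485 - 8p; rearranging supply gives qs = p - 1. Without the control the market clears where 485 - 8p = p - 1, i.e. p* = 54 and q* = 53.
Since 31 < 54, the ceiling is binding.
At p = 31: qd = 485 - 8·31 = 237 and qs = 31 - 1 = 30.
The quantity actually transacted is the short side, supply: 30.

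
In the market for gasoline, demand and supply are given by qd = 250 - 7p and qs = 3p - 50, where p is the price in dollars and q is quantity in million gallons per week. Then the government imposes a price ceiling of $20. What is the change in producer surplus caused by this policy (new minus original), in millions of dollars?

Without the control the market clears where 250 - 7p = 3p - 50, i.e. p* = 30 and q* = 40.
Since 20 < 30, the ceiling is binding.
At p = 20: qd = 250 - 7·20 = 110 and qs = 3·20 - 50 = 10.
Producer surplus without the control is ½ · (30 - 50/3) · 40 = 800/3.
With the ceiling, producers sell 10 units at 20, so PS = ½ · (20 - 50/3) · 10 = 50/3.
Change in producer surplus = 50/3 - 800/3 = -250.

-250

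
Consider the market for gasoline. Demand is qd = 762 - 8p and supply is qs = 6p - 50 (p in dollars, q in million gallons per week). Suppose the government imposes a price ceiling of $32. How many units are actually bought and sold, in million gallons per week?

142

In a free market, 762 - 8p = 6p - 50 gives the equilibrium p* = 58, q* = 298.
Since 32 < 58, the ceiling is binding.
At p = 32: qd = 762 - 8·32 = 506 and qs = 6·32 - 50 = 142.
The quantity actually transacted is the short side, supply: 142.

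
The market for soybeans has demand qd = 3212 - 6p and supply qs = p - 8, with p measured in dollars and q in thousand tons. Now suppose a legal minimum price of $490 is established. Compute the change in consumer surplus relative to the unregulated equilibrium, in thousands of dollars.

In a free market, 3212 - 6p = p - 8 gives the equilibrium p* = 460, q* = 452.
Because the floor (490) lies above the market-clearing price, it is binding.
At p = 490: qd = 3212 - 6·490 = 272 and qs = 490 - 8 = 482.
Consumer surplus without the control is ½ · (1606/3 - 460) · 452 = 51076/3.
With the floor, consumers buy 272 units at 490, so CS = ½ · (1606/3 - 490) · 272 = 18496/3.
Change in consumer surplus = 18496/3 - 51076/3 = -10860.

-10860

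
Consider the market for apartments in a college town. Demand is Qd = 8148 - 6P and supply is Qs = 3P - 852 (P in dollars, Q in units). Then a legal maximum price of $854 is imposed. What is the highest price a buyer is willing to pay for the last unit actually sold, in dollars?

1073

Equilibrium: 8148 - 6P = 3P - 852, so 9000 = 9P and P* = 1000, Q* = 2148.
Since 854 < 1000, the ceiling is binding.
At P = 854: Qd = 8148 - 6·854 = 3024 and Qs = 3·854 - 852 = 1710.
Only 1710 units reach the market. On the demand curve, the marginal buyer's willingness to pay at Q = 1710 is (8148 - 1710)/6 = 1073.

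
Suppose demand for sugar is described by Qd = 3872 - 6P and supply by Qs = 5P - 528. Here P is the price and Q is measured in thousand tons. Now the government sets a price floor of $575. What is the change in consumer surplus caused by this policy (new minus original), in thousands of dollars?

Equilibrium: 3872 - 6P = 5P - 528, so 4400 = 11P and P* = 400, Q* = 1472.
Because the floor (575) lies above the market-clearing price, it is binding.
At P = 575: Qd = 3872 - 6·575 = 422 and Qs = 5·575 - 528 = 2347.
Consumer surplus without the control is ½ · (1936/3 - 400) · 1472 = 541696/3.
With the floor, consumers buy 422 units at 575, so CS = ½ · (1936/3 - 575) · 422 = 44521/3.
Change in consumer surplus = 44521/3 - 541696/3 = -165725.

-165725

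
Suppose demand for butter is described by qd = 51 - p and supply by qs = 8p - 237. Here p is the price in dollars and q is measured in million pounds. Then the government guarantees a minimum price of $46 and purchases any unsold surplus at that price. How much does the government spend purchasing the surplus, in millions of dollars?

Equilibrium: 51 - p = 8p - 237, so 288 = 9p and p* = 32, q* = 19.
Because the floor (46) lies above the market-clearing price, it is binding.
At p = 46: qd = 51 - 46 = 5 and qs = 8·46 - 237 = 131.
Surplus = qs - qd = 126.
Government expenditure = surplus × support price = 126 × 46 = 5796.

5796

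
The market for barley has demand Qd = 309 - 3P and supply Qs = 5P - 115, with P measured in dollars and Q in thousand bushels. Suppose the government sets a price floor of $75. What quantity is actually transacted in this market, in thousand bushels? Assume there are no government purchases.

Equilibrium: 309 - 3P = 5P - 115, so 424 = 8P and P* = 53, Q* = 150.
Since 75 > 53, the floor is binding.
At P = 75: Qd = 309 - 3·75 = 84 and Qs = 5·75 - 115 = 260.
The quantity actually transacted is the short side, demand: 84.

84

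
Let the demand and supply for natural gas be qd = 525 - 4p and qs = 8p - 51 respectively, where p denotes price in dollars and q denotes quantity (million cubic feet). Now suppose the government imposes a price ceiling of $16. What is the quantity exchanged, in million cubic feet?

77

Equilibrium: 525 - 4p = 8p - 51, so 576 = 12p and p* = 48, q* = 333.
Because the ceiling (16) lies below the market-clearing price, it is binding.
At p = 16: qd = 525 - 4·16 = 461 and qs = 8·16 - 51 = 77.
The quantity actually transacted is the short side, supply: 77.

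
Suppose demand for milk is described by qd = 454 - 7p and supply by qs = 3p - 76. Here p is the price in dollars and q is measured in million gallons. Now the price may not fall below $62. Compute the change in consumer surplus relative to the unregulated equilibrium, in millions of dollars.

-463.5

Setting quantity demanded equal to quantity supplied, 454 - 7p = 3p - 76, gives p* = 53 and q* = 83.
Because the floor (62) lies above the market-clearing price, it is binding.
At p = 62: qd = 454 - 7·62 = 20 and qs = 3·62 - 76 = 110.
Consumer surplus without the control is ½ · (454/7 - 53) · 83 = 6889/14.
With the floor, consumers buy 20 units at 62, so CS = ½ · (454/7 - 62) · 20 = 200/7.
Change in consumer surplus = 200/7 - 6889/14 = -463.5.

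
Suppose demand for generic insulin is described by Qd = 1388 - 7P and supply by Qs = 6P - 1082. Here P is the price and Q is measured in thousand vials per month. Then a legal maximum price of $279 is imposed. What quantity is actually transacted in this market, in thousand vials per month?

Setting quantity demanded equal to quantity supplied, 1388 - 7P = 6P - 1082, gives P* = 190 and Q* = 58.
Since 279 is above P* = 190, the ceiling does not bind and the free-market outcome prevails.

58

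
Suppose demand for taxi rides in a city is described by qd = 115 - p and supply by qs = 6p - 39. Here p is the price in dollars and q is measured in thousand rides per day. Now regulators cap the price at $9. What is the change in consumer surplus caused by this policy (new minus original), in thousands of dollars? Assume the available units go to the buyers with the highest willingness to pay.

-2847

Without the control the market clears where 115 - p = 6p - 39, i.e. p* = 22 and q* = 93.
The ceiling of 9 is below the equilibrium price 22, so it binds.
At p = 9: qd = 115 - 9 = 106 and qs = 6·9 - 39 = 15.
Consumer surplus without the control is ½ · (115 - 22) · 93 = 4324.5.
With the ceiling, 15 units are sold at 9 (assume they go to the highest-value buyers). The demand price at q = 15 is 100, so CS = ½ · [(115 - 9) + (100 - 9)] · 15 = 1477.5.
Change in consumer surplus = 1477.5 - 4324.5 = -2847.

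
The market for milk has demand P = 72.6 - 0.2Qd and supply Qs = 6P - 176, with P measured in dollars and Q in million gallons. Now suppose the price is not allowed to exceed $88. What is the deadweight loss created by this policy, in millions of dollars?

Rearranging demand gives Qd = 363 - 5P. Equilibrium: 363 - 5P = 6P - 176, so 539 = 11P and P* = 49, Q* = 118.
Since 88 is above P* = 49, the ceiling does not bind and the free-market outcome prevails.
Since the control does not bind, no trades are prevented and deadweight loss is zero.

0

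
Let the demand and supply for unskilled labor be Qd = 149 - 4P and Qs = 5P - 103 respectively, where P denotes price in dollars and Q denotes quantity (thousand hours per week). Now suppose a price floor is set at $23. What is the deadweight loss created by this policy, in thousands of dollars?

In a free market, 149 - 4P = 5P - 103 gives the equilibrium P* = 28, Q* = 37.
Since 23 is below P* = 28, the floor does not bind and the free-market outcome prevails.
Since the control does not bind, no trades are prevented and deadweight loss is zero.

0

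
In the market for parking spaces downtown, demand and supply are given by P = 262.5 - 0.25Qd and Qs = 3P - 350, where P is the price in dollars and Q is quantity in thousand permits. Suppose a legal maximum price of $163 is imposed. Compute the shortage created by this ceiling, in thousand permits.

Rearranging demand gives Qd = 1050 - 4P. Without the control the market clears where 1050 - 4P = 3P - 350, i.e. P* = 200 and Q* = 250.
Because the ceiling (163) lies below the market-clearing price, it is binding.
At P = 163: Qd = 1050 - 4·163 = 398 and Qs = 3·163 - 350 = 139.
Shortage = Qd - Qs = 398 - 139 = 259.

259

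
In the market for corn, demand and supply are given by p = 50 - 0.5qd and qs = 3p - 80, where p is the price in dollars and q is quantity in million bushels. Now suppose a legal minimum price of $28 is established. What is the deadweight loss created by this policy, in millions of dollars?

0

Rearranging demand gives qd = 100 - 2p. Setting quantity demanded equal to quantity supplied, 100 - 2p = 3p - 80, gives p* = 36 and q* = 28.
Since 28 is below p* = 36, the floor does not bind and the free-market outcome prevails.
Since the control does not bind, no trades are prevented and deadweight loss is zero.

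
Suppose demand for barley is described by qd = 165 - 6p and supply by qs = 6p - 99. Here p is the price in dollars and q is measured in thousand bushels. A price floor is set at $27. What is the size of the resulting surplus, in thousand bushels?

Setting quantity demanded equal to quantity supplied, 165 - 6p = 6p - 99, gives p* = 22 and q* = 33.
Because the floor (27) lies above the market-clearing price, it is binding.
At p = 27: qd = 165 - 6·27 = 3 and qs = 6·27 - 99 = 63.
Surplus = qs - qd = 63 - 3 = 60.

60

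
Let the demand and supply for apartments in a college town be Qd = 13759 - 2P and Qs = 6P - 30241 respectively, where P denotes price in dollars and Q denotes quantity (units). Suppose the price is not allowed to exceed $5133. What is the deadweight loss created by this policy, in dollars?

1616268

Equilibrium: 13759 - 2P = 6P - 30241, so 44000 = 8P and P* = 5500, Q* = 2759.
Because the ceiling (5133) lies below the market-clearing price, it is binding.
At P = 5133: Qd = 13759 - 2·5133 = 3493 and Qs = 6·5133 - 30241 = 557.
Quantity traded falls to 557. At Q = 557 the demand price is (13759 - 557)/2 = 6601 and the supply price is (30241 + 557)/6 = 5133.
Deadweight loss = ½ · (6601 - 5133) · (2759 - 557) = ½ · 1468 · 2202 = 1616268.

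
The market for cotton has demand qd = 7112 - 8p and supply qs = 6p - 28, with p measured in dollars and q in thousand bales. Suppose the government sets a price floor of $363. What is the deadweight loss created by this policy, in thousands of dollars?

0

In a free market, 7112 - 8p = 6p - 28 gives the equilibrium p* = 510, q* = 3032.
Since 363 is below p* = 510, the floor does not bind and the free-market outcome prevails.
Since the control does not bind, no trades are prevented and deadweight loss is zero.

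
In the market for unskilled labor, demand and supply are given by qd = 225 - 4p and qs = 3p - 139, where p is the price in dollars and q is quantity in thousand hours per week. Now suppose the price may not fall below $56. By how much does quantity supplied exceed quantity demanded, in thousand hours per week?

In a free market, 225 - 4p = 3p - 139 gives the equilibrium p* = 52, q* = 17.
Since 56 > 52, the floor is binding.
At p = 56: qd = 225 - 4·56 = 1 and qs = 3·56 - 139 = 29.
Surplus = qs - qd = 29 - 1 = 28.

28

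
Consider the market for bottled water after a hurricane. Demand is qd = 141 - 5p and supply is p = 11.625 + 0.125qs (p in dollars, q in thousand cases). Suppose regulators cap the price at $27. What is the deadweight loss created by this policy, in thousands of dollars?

0

Rearranging supply gives qs = 8p - 93. In a free market, 141 - 5p = 8p - 93 gives the equilibrium p* = 18, q* = 51.
The ceiling of 27 is above the equilibrium price 18, so it is not binding; the market clears at p* = 18, q* = 51.
Since the control does not bind, no trades are prevented and deadweight loss is zero.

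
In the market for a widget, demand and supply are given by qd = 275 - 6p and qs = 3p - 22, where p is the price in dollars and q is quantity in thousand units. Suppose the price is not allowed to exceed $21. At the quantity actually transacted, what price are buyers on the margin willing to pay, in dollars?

In a free market, 275 - 6p = 3p - 22 gives the equilibrium p* = 33, q* = 77.
Because the ceiling (21) lies below the market-clearing price, it is binding.
At p = 21: qd = 275 - 6·21 = 149 and qs = 3·21 - 22 = 41.
Only 41 units reach the market. On the demand curve, the marginal buyer's willingness to pay at q = 41 is (275 - 41)/6 = 39.

39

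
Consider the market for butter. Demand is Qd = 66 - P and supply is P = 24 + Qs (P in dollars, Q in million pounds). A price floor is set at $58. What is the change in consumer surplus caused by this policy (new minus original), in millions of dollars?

Rearranging supply gives Qs = P - 24. Equilibrium: 66 - P = P - 24, so 90 = 2P and P* = 45, Q* = 21.
Since 58 > 45, the floor is binding.
At P = 58: Qd = 66 - 58 = 8 and Qs = 58 - 24 = 34.
Consumer surplus without the control is ½ · (66 - 45) · 21 = 220.5.
With the floor, consumers buy 8 units at 58, so CS = ½ · (66 - 58) · 8 = 32.
Change in consumer surplus = 32 - 220.5 = -188.5.

-188.5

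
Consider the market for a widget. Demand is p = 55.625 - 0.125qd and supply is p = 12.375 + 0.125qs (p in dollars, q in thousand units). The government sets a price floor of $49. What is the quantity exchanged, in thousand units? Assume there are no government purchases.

Rearranging demand gives qd = 445 - 8p; rearranging supply gives qs = 8p - 99. In a free market, 445 - 8p = 8p - 99 gives the equilibrium p* = 34, q* = 173.
Since 49 > 34, the floor is binding.
At p = 49: qd = 445 - 8·49 = 53 and qs = 8·49 - 99 = 293.
The quantity actually transacted is the short side, demand: 53.

53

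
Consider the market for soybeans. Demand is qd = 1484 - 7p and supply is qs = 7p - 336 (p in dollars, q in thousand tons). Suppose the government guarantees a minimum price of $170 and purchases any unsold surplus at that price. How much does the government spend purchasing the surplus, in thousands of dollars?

Setting quantity demanded equal to quantity supplied, 1484 - 7p = 7p - 336, gives p* = 130 and q* = 574.
The floor of 170 is above the equilibrium price 130, so it binds.
At p = 170: qd = 1484 - 7·170 = 294 and qs = 7·170 - 336 = 854.
Surplus = qs - qd = 560.
Government expenditure = surplus × support price = 560 × 170 = 95200.

95200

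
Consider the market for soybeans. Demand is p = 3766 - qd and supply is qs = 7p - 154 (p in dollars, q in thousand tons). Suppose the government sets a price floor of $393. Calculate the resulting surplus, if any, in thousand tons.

Rearranging demand gives qd = 3766 - p. In a free market, 3766 - p = 7p - 154 gives the equilibrium p* = 490, q* = 3276.
The floor of 393 is below the equilibrium price 490, so it is not binding; the market clears at p* = 490, q* = 3276.
Since the control does not bind, there is no surplus.

0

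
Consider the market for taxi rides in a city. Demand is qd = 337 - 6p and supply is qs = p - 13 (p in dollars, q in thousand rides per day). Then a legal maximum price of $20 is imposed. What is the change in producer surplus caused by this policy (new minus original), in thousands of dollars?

-660

Without the control the market clears where 337 - 6p = p - 13, i.e. p* = 50 and q* = 37.
Since 20 < 50, the ceiling is binding.
At p = 20: qd = 337 - 6·20 = 217 and qs = 20 - 13 = 7.
Producer surplus without the control is ½ · (50 - 13) · 37 = 684.5.
With the ceiling, producers sell 7 units at 20, so PS = ½ · (20 - 13) · 7 = 24.5.
Change in producer surplus = 24.5 - 684.5 = -660.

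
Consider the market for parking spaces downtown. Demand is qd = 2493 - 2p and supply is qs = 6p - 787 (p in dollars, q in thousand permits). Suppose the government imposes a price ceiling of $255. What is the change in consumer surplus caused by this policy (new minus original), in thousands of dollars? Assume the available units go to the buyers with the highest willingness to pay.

-101060

Setting quantity demanded equal to quantity supplied, 2493 - 2p = 6p - 787, gives p* = 410 and q* = 1673.
The ceiling of 255 is below the equilibrium price 410, so it binds.
At p = 255: qd = 2493 - 2·255 = 1983 and qs = 6·255 - 787 = 743.
Consumer surplus without the control is ½ · (1246.5 - 410) · 1673 = 699732.25.
With the ceiling, 743 units are sold at 255 (assume they go to the highest-value buyers). The demand price at q = 743 is 875, so CS = ½ · [(1246.5 - 255) + (875 - 255)] · 743 = 598672.25.
Change in consumer surplus = 598672.25 - 699732.25 = -101060.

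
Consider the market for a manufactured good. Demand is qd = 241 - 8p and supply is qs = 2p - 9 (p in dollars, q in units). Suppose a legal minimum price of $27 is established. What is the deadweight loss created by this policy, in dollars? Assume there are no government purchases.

Setting quantity demanded equal to quantity supplied, 241 - 8p = 2p - 9, gives p* = 25 and q* = 41.
Because the floor (27) lies above the market-clearing price, it is binding.
At p = 27: qd = 241 - 8·27 = 25 and qs = 2·27 - 9 = 45.
Quantity traded falls to 25. At q = 25 the demand price is (241 - 25)/8 = 27 and the supply price is (9 + 25)/2 = 17.
Deadweight loss = ½ · (27 - 17) · (41 - 25) = ½ · 10 · 16 = 80.

80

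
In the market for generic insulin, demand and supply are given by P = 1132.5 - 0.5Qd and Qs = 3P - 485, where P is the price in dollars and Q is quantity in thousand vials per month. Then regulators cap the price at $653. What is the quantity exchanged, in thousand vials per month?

Rearranging demand gives Qd = 2265 - 2P. Equilibrium: 2265 - 2P = 3P - 485, so 2750 = 5P and P* = 550, Q* = 1165.
The ceiling of 653 is above the equilibrium price 550, so it is not binding; the market clears at P* = 550, Q* = 1165.

1165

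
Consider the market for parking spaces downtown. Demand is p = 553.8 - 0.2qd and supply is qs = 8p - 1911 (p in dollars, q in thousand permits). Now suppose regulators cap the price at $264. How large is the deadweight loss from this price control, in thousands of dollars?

Rearranging demand gives qd = 2769 - 5p. Setting quantity demanded equal to quantity supplied, 2769 - 5p = 8p - 1911, gives p* = 360 and q* = 969.
The ceiling of 264 is below the equilibrium price 360, so it binds.
At p = 264: qd = 2769 - 5·264 = 1449 and qs = 8·264 - 1911 = 201.
Quantity traded falls to 201. At q = 201 the demand price is (2769 - 201)/5 = 513.6 and the supply price is (1911 + 201)/8 = 264.
Deadweight loss = ½ · (513.6 - 264) · (969 - 201) = ½ · 249.6 · 768 = 95846.4.

95846.4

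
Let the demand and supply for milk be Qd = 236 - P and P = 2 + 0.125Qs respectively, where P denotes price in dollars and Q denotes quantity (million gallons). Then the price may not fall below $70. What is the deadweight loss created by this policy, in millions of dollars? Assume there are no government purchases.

992.25

Rearranging supply gives Qs = 8P - 16. Setting quantity demanded equal to quantity supplied, 236 - P = 8P - 16, gives P* = 28 and Q* = 208.
Because the floor (70) lies above the market-clearing price, it is binding.
At P = 70: Qd = 236 - 70 = 166 and Qs = 8·70 - 16 = 544.
Quantity traded falls to 166. At Q = 166 the demand price is 236 - 166 = 70 and the supply price is (16 + 166)/8 = 22.75.
Deadweight loss = ½ · (70 - 22.75) · (208 - 166) = ½ · 47.25 · 42 = 992.25.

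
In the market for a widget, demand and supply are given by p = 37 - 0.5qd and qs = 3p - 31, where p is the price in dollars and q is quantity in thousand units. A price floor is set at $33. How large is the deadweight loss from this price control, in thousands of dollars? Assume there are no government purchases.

Rearranging demand gives qd = 74 - 2p. In a free market, 74 - 2p = 3p - 31 gives the equilibrium p* = 21, q* = 32.
Because the floor (33) lies above the market-clearing price, it is binding.
At p = 33: qd = 74 - 2·33 = 8 and qs = 3·33 - 31 = 68.
Quantity traded falls to 8. At q = 8 the demand price is (74 - 8)/2 = 33 and the supply price is (31 + 8)/3 = 13.
Deadweight loss = ½ · (33 - 13) · (32 - 8) = ½ · 20 · 24 = 240.

240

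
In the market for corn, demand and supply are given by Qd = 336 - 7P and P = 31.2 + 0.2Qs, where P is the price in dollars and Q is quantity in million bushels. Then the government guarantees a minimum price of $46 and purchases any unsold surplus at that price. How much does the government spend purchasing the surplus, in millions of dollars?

2760

Rearranging supply gives Qs = 5P - 156. In a free market, 336 - 7P = 5P - 156 gives the equilibrium P* = 41, Q* = 49.
The floor of 46 is above the equilibrium price 41, so it binds.
At P = 46: Qd = 336 - 7·46 = 14 and Qs = 5·46 - 156 = 74.
Surplus = Qs - Qd = 60.
Government expenditure = surplus × support price = 60 × 46 = 2760.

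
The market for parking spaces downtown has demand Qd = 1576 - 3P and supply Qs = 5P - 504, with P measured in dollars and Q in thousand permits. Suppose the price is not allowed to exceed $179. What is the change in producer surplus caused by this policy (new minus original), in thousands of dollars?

-48073.5

Setting quantity demanded equal to quantity supplied, 1576 - 3P = 5P - 504, gives P* = 260 and Q* = 796.
The ceiling of 179 is below the equilibrium price 260, so it binds.
At P = 179: Qd = 1576 - 3·179 = 1039 and Qs = 5·179 - 504 = 391.
Producer surplus without the control is ½ · (260 - 100.8) · 796 = 63361.6.
With the ceiling, producers sell 391 units at 179, so PS = ½ · (179 - 100.8) · 391 = 15288.1.
Change in producer surplus = 15288.1 - 63361.6 = -48073.5.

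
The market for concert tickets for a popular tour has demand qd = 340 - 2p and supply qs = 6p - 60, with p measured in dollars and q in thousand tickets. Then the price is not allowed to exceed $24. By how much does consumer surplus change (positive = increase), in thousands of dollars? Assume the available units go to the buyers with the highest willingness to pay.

-3900

Setting quantity demanded equal to quantity supplied, 340 - 2p = 6p - 60, gives p* = 50 and q* = 240.
Since 24 < 50, the ceiling is binding.
At p = 24: qd = 340 - 2·24 = 292 and qs = 6·24 - 60 = 84.
Consumer surplus without the control is ½ · (170 - 50) · 240 = 14400.
With the ceiling, 84 units are sold at 24 (assume they go to the highest-value buyers). The demand price at q = 84 is 128, so CS = ½ · [(170 - 24) + (128 - 24)] · 84 = 10500.
Change in consumer surplus = 10500 - 14400 = -3900.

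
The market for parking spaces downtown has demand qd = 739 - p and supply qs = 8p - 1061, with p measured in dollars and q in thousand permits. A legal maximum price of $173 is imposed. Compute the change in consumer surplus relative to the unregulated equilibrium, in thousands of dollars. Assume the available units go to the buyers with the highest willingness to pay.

Setting quantity demanded equal to quantity supplied, 739 - p = 8p - 1061, gives p* = 200 and q* = 539.
Since 173 < 200, the ceiling is binding.
At p = 173: qd = 739 - 173 = 566 and qs = 8·173 - 1061 = 323.
Consumer surplus without the control is ½ · (739 - 200) · 539 = 145260.5.
With the ceiling, 323 units are sold at 173 (assume they go to the highest-value buyers). The demand price at q = 323 is 416, so CS = ½ · [(739 - 173) + (416 - 173)] · 323 = 130653.5.
Change in consumer surplus = 130653.5 - 145260.5 = -14607.

-14607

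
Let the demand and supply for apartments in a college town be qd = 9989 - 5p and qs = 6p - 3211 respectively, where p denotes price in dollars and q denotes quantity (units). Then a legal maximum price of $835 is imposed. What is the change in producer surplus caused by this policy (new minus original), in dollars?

Without the control the market clears where 9989 - 5p = 6p - 3211, i.e. p* = 1200 and q* = 3989.
The ceiling of 835 is below the equilibrium price 1200, so it binds.
At p = 835: qd = 9989 - 5·835 = 5814 and qs = 6·835 - 3211 = 1799.
Producer surplus without the control is ½ · (1200 - 3211/6) · 3989 = 15912121/12.
With the ceiling, producers sell 1799 units at 835, so PS = ½ · (835 - 3211/6) · 1799 = 3236401/12.
Change in producer surplus = 3236401/12 - 15912121/12 = -1056310.

-1056310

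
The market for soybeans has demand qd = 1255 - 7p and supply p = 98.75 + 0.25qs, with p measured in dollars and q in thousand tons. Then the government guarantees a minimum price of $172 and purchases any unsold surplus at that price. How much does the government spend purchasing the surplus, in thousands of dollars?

Rearranging supply gives qs = 4p - 395. In a free market, 1255 - 7p = 4p - 395 gives the equilibrium p* = 150, q* = 205.
Because the floor (172) lies above the market-clearing price, it is binding.
At p = 172: qd = 1255 - 7·172 = 51 and qs = 4·172 - 395 = 293.
Surplus = qs - qd = 242.
Government expenditure = surplus × support price = 242 × 172 = 41624.

41624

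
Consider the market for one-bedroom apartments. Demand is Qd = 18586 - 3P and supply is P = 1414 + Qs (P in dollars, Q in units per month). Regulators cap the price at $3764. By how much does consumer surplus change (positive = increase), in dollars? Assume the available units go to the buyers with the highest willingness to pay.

Rearranging supply gives Qs = P - 1414. Setting quantity demanded equal to quantity supplied, 18586 - 3P = P - 1414, gives P* = 5000 and Q* = 3586.
Because the ceiling (3764) lies below the market-clearing price, it is binding.
At P = 3764: Qd = 18586 - 3·3764 = 7294 and Qs = 3764 - 1414 = 2350.
Consumer surplus without the control is ½ · (18586/3 - 5000) · 3586 = 6429698/3.
With the ceiling, 2350 units are sold at 3764 (assume they go to the highest-value buyers). The demand price at Q = 2350 is 5412, so CS = ½ · [(18586/3 - 3764) + (5412 - 3764)] · 2350 = 14379650/3.
Change in consumer surplus = 14379650/3 - 6429698/3 = 2649984.

2649984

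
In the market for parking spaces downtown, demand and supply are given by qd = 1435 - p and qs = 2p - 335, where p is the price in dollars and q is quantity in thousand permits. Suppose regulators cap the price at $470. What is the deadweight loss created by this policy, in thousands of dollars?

In a free market, 1435 - p = 2p - 335 gives the equilibrium p* = 590, q* = 845.
Since 470 < 590, the ceiling is binding.
At p = 470: qd = 1435 - 470 = 965 and qs = 2·470 - 335 = 605.
Quantity traded falls to 605. At q = 605 the demand price is 1435 - 605 = 830 and the supply price is (335 + 605)/2 = 470.
Deadweight loss = ½ · (830 - 470) · (845 - 605) = ½ · 360 · 240 = 43200.

43200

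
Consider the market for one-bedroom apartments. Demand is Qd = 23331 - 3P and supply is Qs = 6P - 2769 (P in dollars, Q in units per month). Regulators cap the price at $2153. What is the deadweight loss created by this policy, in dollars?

Equilibrium: 23331 - 3P = 6P - 2769, so 26100 = 9P and P* = 2900, Q* = 14631.
The ceiling of 2153 is below the equilibrium price 2900, so it binds.
At P = 2153: Qd = 23331 - 3·2153 = 16872 and Qs = 6·2153 - 2769 = 10149.
Quantity traded falls to 10149. At Q = 10149 the demand price is (23331 - 10149)/3 = 4394 and the supply price is (2769 + 10149)/6 = 2153.
Deadweight loss = ½ · (4394 - 2153) · (14631 - 10149) = ½ · 2241 · 4482 = 5022081.

5022081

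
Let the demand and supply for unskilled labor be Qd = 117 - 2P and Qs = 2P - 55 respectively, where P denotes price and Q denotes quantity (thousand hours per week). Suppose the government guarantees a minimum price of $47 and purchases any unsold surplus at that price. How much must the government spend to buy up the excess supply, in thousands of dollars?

752

In a free market, 117 - 2P = 2P - 55 gives the equilibrium P* = 43, Q* = 31.
The floor of 47 is above the equilibrium price 43, so it binds.
At P = 47: Qd = 117 - 2·47 = 23 and Qs = 2·47 - 55 = 39.
Surplus = Qs - Qd = 16.
Government expenditure = surplus × support price = 16 × 47 = 752.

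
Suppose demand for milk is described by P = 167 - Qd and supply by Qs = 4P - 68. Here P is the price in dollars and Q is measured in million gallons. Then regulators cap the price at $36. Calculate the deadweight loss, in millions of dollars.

1210

Rearranging demand gives Qd = 167 - P. Without the control the market clears where 167 - P = 4P - 68, i.e. P* = 47 and Q* = 120.
Since 36 < 47, the ceiling is binding.
At P = 36: Qd = 167 - 36 = 131 and Qs = 4·36 - 68 = 76.
Quantity traded falls to 76. At Q = 76 the demand price is 167 - 76 = 91 and the supply price is (68 + 76)/4 = 36.
Deadweight loss = ½ · (91 - 36) · (120 - 76) = ½ · 55 · 44 = 1210.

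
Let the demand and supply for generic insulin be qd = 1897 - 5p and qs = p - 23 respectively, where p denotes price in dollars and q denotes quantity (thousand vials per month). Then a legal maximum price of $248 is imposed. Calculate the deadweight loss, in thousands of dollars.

3110.4

In a free market, 1897 - 5p = p - 23 gives the equilibrium p* = 320, q* = 297.
Because the ceiling (248) lies below the market-clearing price, it is binding.
At p = 248: qd = 1897 - 5·248 = 657 and qs = 248 - 23 = 225.
Quantity traded falls to 225. At q = 225 the demand price is (1897 - 225)/5 = 334.4 and the supply price is 23 + 225 = 248.
Deadweight loss = ½ · (334.4 - 248) · (297 - 225) = ½ · 86.4 · 72 = 3110.4.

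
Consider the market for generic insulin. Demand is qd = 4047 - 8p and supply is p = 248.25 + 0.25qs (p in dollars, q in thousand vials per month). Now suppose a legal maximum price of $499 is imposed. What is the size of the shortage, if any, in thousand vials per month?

Rearranging supply gives qs = 4p - 993. In a free market, 4047 - 8p = 4p - 993 gives the equilibrium p* = 420, q* = 687.
Since 499 is above p* = 420, the ceiling does not bind and the free-market outcome prevails.
Since the control does not bind, there is no shortage.

0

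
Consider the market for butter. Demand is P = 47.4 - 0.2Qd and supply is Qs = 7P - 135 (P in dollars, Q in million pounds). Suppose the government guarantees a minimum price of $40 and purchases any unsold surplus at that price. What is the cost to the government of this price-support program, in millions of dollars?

Rearranging demand gives Qd = 237 - 5P. Equilibrium: 237 - 5P = 7P - 135, so 372 = 12P and P* = 31, Q* = 82.
Since 40 > 31, the floor is binding.
At P = 40: Qd = 237 - 5·40 = 37 and Qs = 7·40 - 135 = 145.
Surplus = Qs - Qd = 108.
Government expenditure = surplus × support price = 108 × 40 = 4320.

4320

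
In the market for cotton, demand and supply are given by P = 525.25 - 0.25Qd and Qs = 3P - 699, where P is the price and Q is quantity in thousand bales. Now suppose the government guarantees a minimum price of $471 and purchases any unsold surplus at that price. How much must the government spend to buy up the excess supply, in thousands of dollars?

234087

Rearranging demand gives Qd = 2101 - 4P. Without the control the market clears where 2101 - 4P = 3P - 699, i.e. P* = 400 and Q* = 501.
The floor of 471 is above the equilibrium price 400, so it binds.
At P = 471: Qd = 2101 - 4·471 = 217 and Qs = 3·471 - 699 = 714.
Surplus = Qs - Qd = 497.
Government expenditure = surplus × support price = 497 × 471 = 234087.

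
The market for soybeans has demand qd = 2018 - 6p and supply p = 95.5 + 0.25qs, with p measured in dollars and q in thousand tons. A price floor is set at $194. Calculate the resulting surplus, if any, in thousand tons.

Rearranging supply gives qs = 4p - 382. Equilibrium: 2018 - 6p = 4p - 382, so 2400 = 10p and p* = 240, q* = 578.
Since 194 is below p* = 240, the floor does not bind and the free-market outcome prevails.
Since the control does not bind, there is no surplus.

0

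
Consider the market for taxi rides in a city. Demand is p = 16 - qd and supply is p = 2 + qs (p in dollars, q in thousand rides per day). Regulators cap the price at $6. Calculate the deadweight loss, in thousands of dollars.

Rearranging demand gives qd = 16 - p; rearranging supply gives qs = p - 2. Equilibrium: 16 - p = p - 2, so 18 = 2p and p* = 9, q* = 7.
Since 6 < 9, the ceiling is binding.
At p = 6: qd = 16 - 6 = 10 and qs = 6 - 2 = 4.
Quantity traded falls to 4. At q = 4 the demand price is 16 - 4 = 12 and the supply price is 2 + 4 = 6.
Deadweight loss = ½ · (12 - 6) · (7 - 4) = ½ · 6 · 3 = 9.

9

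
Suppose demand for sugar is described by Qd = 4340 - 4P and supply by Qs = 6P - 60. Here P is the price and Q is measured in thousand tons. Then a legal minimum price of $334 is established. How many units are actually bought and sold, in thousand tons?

Setting quantity demanded equal to quantity supplied, 4340 - 4P = 6P - 60, gives P* = 440 and Q* = 2580.
Since 334 is below P* = 440, the floor does not bind and the free-market outcome prevails.

2580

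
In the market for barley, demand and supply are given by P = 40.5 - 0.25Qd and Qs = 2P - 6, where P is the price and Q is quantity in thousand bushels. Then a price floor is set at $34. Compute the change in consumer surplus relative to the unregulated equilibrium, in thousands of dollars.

-228

Rearranging demand gives Qd = 162 - 4P. Equilibrium: 162 - 4P = 2P - 6, so 168 = 6P and P* = 28, Q* = 50.
The floor of 34 is above the equilibrium price 28, so it binds.
At P = 34: Qd = 162 - 4·34 = 26 and Qs = 2·34 - 6 = 62.
Consumer surplus without the control is ½ · (40.5 - 28) · 50 = 312.5.
With the floor, consumers buy 26 units at 34, so CS = ½ · (40.5 - 34) · 26 = 84.5.
Change in consumer surplus = 84.5 - 312.5 = -228.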